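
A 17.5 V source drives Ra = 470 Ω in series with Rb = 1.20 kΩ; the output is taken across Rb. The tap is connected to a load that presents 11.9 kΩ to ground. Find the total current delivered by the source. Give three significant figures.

Rb‖R_L = 1090 Ω, so the source sees Ra + Rb‖R_L = 1560 Ω.
I = 17.5 V / 1560 Ω = 11.2 mA.

I ≈ 11.2 mA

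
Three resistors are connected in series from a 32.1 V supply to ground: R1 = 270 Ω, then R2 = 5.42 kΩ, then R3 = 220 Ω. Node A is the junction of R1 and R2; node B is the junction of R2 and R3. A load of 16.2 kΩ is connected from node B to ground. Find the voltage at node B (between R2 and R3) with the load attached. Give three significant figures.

V ≈ 1.18 V

At node B, R3 is in parallel with the load: R3‖R_L = 217.1 Ω.
Below node A the resistance is R2 + (R3‖R_L) = 5637 Ω, so V_A = 32.1 × 5637/5907 = 30.63 V.
Then V_B = V_A × (R3‖R_L)/(R2 + R3‖R_L) = 30.63 × 217.1/5637 = 1.18 V.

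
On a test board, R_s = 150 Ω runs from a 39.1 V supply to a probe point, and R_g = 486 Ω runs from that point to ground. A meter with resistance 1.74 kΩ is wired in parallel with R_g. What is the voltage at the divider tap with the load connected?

The load sits in parallel with R_g: R_g‖R_L = (486 × 1740) / (486 + 1740) = 379.9 Ω.
V_out = 39.1 × 379.9 / (150 + 379.9) = 39.1 × 379.9/529.9 = 28.0 V.

V_out ≈ 28.0 V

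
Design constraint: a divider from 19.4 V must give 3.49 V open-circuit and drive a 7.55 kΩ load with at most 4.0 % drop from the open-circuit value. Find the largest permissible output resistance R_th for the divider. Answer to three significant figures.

R_th ≤ 315 Ω

Loading drop = R_th/(R_th + R_L) ≤ 0.0400, so R_th ≤ R_L · ε/(1−ε) = 7.55 kΩ × 0.0400/0.9600 = 315 Ω.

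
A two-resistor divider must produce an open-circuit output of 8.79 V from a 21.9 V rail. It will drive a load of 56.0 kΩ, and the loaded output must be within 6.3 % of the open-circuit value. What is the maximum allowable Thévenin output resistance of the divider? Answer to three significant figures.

R_th ≤ 3.77 kΩ

Loading drop = R_th/(R_th + R_L) ≤ 0.0630, so R_th ≤ R_L · ε/(1−ε) = 56.0 kΩ × 0.0630/0.9370 = 3.77 kΩ.
(Any R1, R2 with R2/(R1+R2) = 0.401 and R1‖R2 ≤ 3.77 kΩ will meet the spec.)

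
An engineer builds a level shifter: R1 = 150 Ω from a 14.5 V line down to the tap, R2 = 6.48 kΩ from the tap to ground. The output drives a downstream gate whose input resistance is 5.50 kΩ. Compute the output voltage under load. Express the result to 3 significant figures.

The load sits in parallel with R2: R2‖R_L = (6480 × 5500) / (6480 + 5500) = 2975 Ω.
V_out = 14.5 × 2975 / (150 + 2975) = 14.5 × 2975/3125 = 13.8 V.

V_out ≈ 13.8 V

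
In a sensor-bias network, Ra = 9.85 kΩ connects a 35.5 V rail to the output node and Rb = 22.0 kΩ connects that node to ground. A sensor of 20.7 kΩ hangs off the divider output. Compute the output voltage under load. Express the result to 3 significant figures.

V_out ≈ 18.5 V

The load sits in parallel with Rb: Rb‖R_L = (22.0 × 20.7) / (22.0 + 20.7) = 10.67 kΩ.
V_out = 35.5 × 10.67 / (9.85 + 10.67) = 35.5 × 10.67/20.52 = 18.5 V.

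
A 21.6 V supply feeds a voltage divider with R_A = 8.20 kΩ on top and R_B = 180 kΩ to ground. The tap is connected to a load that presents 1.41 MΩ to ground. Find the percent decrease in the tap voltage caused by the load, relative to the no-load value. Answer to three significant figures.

0.553 %

The divider's output (Thévenin) resistance is R_A‖R_B = 7.843 kΩ.
Fractional drop under load = R_th/(R_th + R_L) = 7.843 / (7.843 + 1410) = 0.005531.
So the output falls by 0.553 %.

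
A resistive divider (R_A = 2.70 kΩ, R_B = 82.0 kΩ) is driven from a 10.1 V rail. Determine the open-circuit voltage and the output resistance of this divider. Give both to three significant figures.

V_th = 9.78 V, R_th = 2.61 kΩ

V_th is the open-circuit tap voltage: 10.1 × 82.0/(2.70 + 82.0) = 9.78 V.
With the supply zeroed, R_A and R_B appear in parallel from the tap: R_th = R_A‖R_B = (2.70 × 82.0)/84.70 = 2.61 kΩ.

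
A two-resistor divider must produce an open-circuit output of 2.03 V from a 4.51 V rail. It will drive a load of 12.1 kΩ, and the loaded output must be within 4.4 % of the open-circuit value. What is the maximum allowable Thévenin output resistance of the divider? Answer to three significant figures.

Loading drop = R_th/(R_th + R_L) ≤ 0.0440, so R_th ≤ R_L · ε/(1−ε) = 12.1 kΩ × 0.0440/0.9560 = 557 Ω.

R_th ≤ 557 Ω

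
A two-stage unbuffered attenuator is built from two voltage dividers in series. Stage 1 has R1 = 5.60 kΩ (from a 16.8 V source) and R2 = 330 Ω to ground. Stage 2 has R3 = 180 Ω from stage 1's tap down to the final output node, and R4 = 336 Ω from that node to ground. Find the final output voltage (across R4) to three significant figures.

V_out ≈ 0.380 V

Stage 2 presents R3+R4 = 516.0 Ω as a load on stage 1's tap.
Stage 1's lower leg becomes R2‖(R3+R4) = 201.3 Ω, so V_mid = 16.8 × 201.3/5801 = 0.5829 V.
Stage 2 is itself unloaded: V_out = V_mid × R4/(R3+R4) = 0.5829 × 336/516.0 = 0.380 V.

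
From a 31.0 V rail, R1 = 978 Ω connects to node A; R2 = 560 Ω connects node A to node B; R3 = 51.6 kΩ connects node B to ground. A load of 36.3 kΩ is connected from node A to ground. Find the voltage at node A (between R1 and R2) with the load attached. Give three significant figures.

Below node A the series string R2+R3 = 52160 Ω sits in parallel with the 36300 Ω load: 21400 Ω.
V_A = 31.0 × 21400/(978 + 21400) = 29.6 V.

V ≈ 29.6 V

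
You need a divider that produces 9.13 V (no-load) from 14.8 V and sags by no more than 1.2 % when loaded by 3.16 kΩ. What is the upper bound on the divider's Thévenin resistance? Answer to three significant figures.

R_th ≤ 38.4 Ω

Loading drop = R_th/(R_th + R_L) ≤ 0.0120, so R_th ≤ R_L · ε/(1−ε) = 3.16 kΩ × 0.0120/0.9880 = 38.4 Ω.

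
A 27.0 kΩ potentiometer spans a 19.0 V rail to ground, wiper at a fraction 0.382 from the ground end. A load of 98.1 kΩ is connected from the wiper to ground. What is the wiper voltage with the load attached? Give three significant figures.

V ≈ 6.82 V

The wiper splits the pot into (1−α)R = 16.69 kΩ above and αR = 10.31 kΩ below.
Lower section ‖ load = 9.333 kΩ.
V_wiper = 19.0 × 9.333/(16.69 + 9.333) = 6.82 V.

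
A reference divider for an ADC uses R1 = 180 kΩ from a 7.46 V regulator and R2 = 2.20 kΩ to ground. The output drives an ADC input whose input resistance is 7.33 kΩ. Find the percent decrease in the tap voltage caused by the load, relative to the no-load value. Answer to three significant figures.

Unloaded V = 7.46 × 2.20/182.2 = 0.09008 V.
Loaded: R2‖R_L = 1.692 kΩ, giving V = 7.46 × 1.692/181.7 = 0.06948 V.
Drop = (0.09008 − 0.06948) / 0.09008 = 22.9 %.

22.9 %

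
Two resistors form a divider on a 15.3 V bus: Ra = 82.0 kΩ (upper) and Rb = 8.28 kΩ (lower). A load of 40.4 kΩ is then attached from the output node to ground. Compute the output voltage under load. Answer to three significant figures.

V_out ≈ 1.18 V

The load sits in parallel with Rb: Rb‖R_L = (8.28 × 40.4) / (8.28 + 40.4) = 6.872 kΩ.
V_out = 15.3 × 6.872 / (82.0 + 6.872) = 15.3 × 6.872/88.87 = 1.18 V.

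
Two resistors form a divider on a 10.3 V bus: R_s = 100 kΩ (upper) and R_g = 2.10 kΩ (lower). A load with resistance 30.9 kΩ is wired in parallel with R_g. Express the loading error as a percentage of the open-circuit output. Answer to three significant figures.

6.24 %

The divider's output (Thévenin) resistance is R_s‖R_g = 2.057 kΩ.
Fractional drop under load = R_th/(R_th + R_L) = 2.057 / (2.057 + 30.9) = 0.06241.
So the output falls by 6.24 %.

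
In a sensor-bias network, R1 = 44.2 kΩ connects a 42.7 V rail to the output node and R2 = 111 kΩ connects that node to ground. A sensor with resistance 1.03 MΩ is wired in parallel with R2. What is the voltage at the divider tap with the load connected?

V_out ≈ 29.6 V

The load sits in parallel with R2: R2‖R_L = (111 × 1030) / (111 + 1030) = 100.2 kΩ.
V_out = 42.7 × 100.2 / (44.2 + 100.2) = 42.7 × 100.2/144.4 = 29.6 V.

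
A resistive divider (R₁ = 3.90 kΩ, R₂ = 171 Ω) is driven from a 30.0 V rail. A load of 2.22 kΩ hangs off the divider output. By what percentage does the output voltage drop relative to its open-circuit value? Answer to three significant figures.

The divider's output (Thévenin) resistance is R₁‖R₂ = 163.8 Ω.
Fractional drop under load = R_th/(R_th + R_L) = 163.8 / (163.8 + 2220) = 0.06872.
So the output falls by 6.87 %.

6.87 %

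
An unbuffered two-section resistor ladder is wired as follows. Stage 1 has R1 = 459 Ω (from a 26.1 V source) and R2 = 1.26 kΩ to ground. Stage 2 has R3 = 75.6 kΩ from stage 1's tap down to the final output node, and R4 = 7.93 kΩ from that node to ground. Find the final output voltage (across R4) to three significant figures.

Stage 2 presents R3+R4 = 83530 Ω as a load on stage 1's tap.
Stage 1's lower leg becomes R2‖(R3+R4) = 1241 Ω, so V_mid = 26.1 × 1241/1700 = 19.05 V.
Stage 2 is itself unloaded: V_out = V_mid × R4/(R3+R4) = 19.05 × 7930/83530 = 1.81 V.

V_out ≈ 1.81 V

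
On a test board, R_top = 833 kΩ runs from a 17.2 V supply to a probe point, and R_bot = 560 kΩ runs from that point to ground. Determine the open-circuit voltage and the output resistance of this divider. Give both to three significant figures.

V_th is the open-circuit tap voltage: 17.2 × 560/(833 + 560) = 6.91 V.
With the supply zeroed, R_top and R_bot appear in parallel from the tap: R_th = R_top‖R_bot = (833 × 560)/1393 = 335 kΩ.

V_th = 6.91 V, R_th = 335 kΩ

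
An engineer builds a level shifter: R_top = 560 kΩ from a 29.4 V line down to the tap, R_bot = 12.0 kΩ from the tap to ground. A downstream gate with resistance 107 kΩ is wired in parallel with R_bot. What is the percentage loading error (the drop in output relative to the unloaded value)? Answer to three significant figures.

The divider's output (Thévenin) resistance is R_top‖R_bot = 11.75 kΩ.
Fractional drop under load = R_th/(R_th + R_L) = 11.75 / (11.75 + 107) = 0.09893.
So the output falls by 9.89 %.

9.89 %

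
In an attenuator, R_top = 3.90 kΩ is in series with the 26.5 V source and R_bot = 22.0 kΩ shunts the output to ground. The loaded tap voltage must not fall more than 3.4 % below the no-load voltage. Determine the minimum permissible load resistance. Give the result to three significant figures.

Output resistance R_th = R_top‖R_bot = (3.90 × 22.0)/25.90 = 3.313 kΩ.
The fractional drop is R_th/(R_th + R_L); requiring this ≤ 0.0340 gives R_L ≥ R_th(1/0.0340 − 1) = 3.313 × 28.41 = 94.1 kΩ.

R_L(min) ≈ 94.1 kΩ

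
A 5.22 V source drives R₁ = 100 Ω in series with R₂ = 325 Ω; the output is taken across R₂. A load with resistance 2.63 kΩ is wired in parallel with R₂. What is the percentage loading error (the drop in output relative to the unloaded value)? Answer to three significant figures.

2.83 %

The divider's output (Thévenin) resistance is R₁‖R₂ = 76.47 Ω.
Fractional drop under load = R_th/(R_th + R_L) = 76.47 / (76.47 + 2630) = 0.02825.
So the output falls by 2.83 %.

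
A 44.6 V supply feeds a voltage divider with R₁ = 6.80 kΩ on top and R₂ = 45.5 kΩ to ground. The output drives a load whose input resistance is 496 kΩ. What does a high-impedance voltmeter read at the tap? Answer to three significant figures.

The load sits in parallel with R₂: R₂‖R_L = (45.5 × 496) / (45.5 + 496) = 41.68 kΩ.
V_out = 44.6 × 41.68 / (6.80 + 41.68) = 44.6 × 41.68/48.48 = 38.3 V.

V_out ≈ 38.3 V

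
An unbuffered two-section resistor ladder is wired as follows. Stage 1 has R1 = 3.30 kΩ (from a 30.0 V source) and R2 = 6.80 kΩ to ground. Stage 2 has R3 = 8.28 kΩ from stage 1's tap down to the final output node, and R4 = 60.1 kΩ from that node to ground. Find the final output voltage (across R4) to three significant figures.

Stage 2 presents R3+R4 = 68.38 kΩ as a load on stage 1's tap.
Stage 1's lower leg becomes R2‖(R3+R4) = 6.185 kΩ, so V_mid = 30.0 × 6.185/9.485 = 19.56 V.
Stage 2 is itself unloaded: V_out = V_mid × R4/(R3+R4) = 19.56 × 60.1/68.38 = 17.2 V.

V_out ≈ 17.2 V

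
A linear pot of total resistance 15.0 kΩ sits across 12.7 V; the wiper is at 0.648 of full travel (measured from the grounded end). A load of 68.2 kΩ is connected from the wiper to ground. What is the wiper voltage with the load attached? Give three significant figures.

The wiper splits the pot into (1−α)R = 5.280 kΩ above and αR = 9.720 kΩ below.
Lower section ‖ load = 8.507 kΩ.
V_wiper = 12.7 × 8.507/(5.280 + 8.507) = 7.84 V.

V ≈ 7.84 V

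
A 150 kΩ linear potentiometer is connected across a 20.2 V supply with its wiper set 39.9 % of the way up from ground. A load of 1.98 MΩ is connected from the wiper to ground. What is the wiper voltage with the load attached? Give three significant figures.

V ≈ 7.92 V

The wiper splits the pot into (1−α)R = 90.15 kΩ above and αR = 59.85 kΩ below.
Lower section ‖ load = 58.09 kΩ.
V_wiper = 20.2 × 58.09/(90.15 + 58.09) = 7.92 V.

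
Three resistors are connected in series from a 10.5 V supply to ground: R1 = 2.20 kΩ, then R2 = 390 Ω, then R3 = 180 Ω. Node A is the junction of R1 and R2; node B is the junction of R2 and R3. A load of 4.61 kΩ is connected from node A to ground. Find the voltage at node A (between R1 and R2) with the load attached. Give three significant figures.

Below node A the series string R2+R3 = 570.0 Ω sits in parallel with the 4610 Ω load: 507.3 Ω.
V_A = 10.5 × 507.3/(2200 + 507.3) = 1.97 V.

V ≈ 1.97 V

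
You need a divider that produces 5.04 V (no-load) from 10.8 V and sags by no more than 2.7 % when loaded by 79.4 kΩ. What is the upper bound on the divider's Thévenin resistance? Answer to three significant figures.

Loading drop = R_th/(R_th + R_L) ≤ 0.0270, so R_th ≤ R_L · ε/(1−ε) = 79.4 kΩ × 0.0270/0.9730 = 2.20 kΩ.

R_th ≤ 2.20 kΩ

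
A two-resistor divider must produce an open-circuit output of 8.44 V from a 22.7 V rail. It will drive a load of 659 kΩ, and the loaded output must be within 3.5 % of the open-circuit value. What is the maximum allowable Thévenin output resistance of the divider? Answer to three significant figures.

R_th ≤ 23.9 kΩ

Loading drop = R_th/(R_th + R_L) ≤ 0.0350, so R_th ≤ R_L · ε/(1−ε) = 659 kΩ × 0.0350/0.9650 = 23.9 kΩ.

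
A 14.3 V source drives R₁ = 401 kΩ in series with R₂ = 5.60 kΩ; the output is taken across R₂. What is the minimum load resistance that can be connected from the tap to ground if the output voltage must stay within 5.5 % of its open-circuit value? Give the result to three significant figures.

Output resistance R_th = R₁‖R₂ = (401 × 5.60)/406.6 = 5.523 kΩ.
The fractional drop is R_th/(R_th + R_L); requiring this ≤ 0.0550 gives R_L ≥ R_th(1/0.0550 − 1) = 5.523 × 17.18 = 94.9 kΩ.

R_L(min) ≈ 94.9 kΩ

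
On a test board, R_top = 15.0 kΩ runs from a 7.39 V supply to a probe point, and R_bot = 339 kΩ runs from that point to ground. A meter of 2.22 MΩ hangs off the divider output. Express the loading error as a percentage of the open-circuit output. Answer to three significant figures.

0.643 %

The divider's output (Thévenin) resistance is R_top‖R_bot = 14.36 kΩ.
Fractional drop under load = R_th/(R_th + R_L) = 14.36 / (14.36 + 2220) = 0.006429.
So the output falls by 0.643 %.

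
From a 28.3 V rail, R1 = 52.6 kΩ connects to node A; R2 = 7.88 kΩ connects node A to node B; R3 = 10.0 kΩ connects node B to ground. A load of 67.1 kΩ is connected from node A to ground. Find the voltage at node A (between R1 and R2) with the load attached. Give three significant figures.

Below node A the series string R2+R3 = 17.88 kΩ sits in parallel with the 67.1 kΩ load: 14.12 kΩ.
V_A = 28.3 × 14.12/(52.6 + 14.12) = 5.99 V.

V ≈ 5.99 V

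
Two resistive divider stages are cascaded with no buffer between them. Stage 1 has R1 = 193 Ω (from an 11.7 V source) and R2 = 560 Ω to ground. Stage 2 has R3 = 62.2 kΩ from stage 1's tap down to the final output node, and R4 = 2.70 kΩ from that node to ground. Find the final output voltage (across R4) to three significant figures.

V_out ≈ 0.361 V

Stage 2 presents R3+R4 = 64900 Ω as a load on stage 1's tap.
Stage 1's lower leg becomes R2‖(R3+R4) = 555.2 Ω, so V_mid = 11.7 × 555.2/748.2 = 8.682 V.
Stage 2 is itself unloaded: V_out = V_mid × R4/(R3+R4) = 8.682 × 2700/64900 = 0.361 V.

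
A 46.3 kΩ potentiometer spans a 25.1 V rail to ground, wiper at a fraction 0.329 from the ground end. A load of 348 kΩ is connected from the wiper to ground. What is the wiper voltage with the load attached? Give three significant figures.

V ≈ 8.02 V

The wiper splits the pot into (1−α)R = 31.07 kΩ above and αR = 15.23 kΩ below.
Lower section ‖ load = 14.59 kΩ.
V_wiper = 25.1 × 14.59/(31.07 + 14.59) = 8.02 V.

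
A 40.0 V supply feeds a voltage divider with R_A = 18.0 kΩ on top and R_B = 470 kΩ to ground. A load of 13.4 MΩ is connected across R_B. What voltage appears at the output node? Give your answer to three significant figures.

The load sits in parallel with R_B: R_B‖R_L = (470 × 13400) / (470 + 13400) = 454.1 kΩ.
V_out = 40.0 × 454.1 / (18.0 + 454.1) = 40.0 × 454.1/472.1 = 38.5 V.
(Unloaded it would have been 38.5 V.)

V_out ≈ 38.5 V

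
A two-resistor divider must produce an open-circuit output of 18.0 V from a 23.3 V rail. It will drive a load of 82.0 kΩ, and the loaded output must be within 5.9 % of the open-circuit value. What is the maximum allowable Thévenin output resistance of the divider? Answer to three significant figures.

Loading drop = R_th/(R_th + R_L) ≤ 0.0590, so R_th ≤ R_L · ε/(1−ε) = 82.0 kΩ × 0.0590/0.9410 = 5.14 kΩ.
(Any R1, R2 with R2/(R1+R2) = 0.773 and R1‖R2 ≤ 5.14 kΩ will meet the spec.)

R_th ≤ 5.14 kΩ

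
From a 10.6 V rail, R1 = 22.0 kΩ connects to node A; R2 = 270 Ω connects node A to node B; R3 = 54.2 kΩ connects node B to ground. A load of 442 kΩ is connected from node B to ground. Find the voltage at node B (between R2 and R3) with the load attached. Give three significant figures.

V ≈ 7.25 V

At node B, R3 is in parallel with the load: R3‖R_L = 48280 Ω.
Below node A the resistance is R2 + (R3‖R_L) = 48550 Ω, so V_A = 10.6 × 48550/70550 = 7.295 V.
Then V_B = V_A × (R3‖R_L)/(R2 + R3‖R_L) = 7.295 × 48280/48550 = 7.25 V.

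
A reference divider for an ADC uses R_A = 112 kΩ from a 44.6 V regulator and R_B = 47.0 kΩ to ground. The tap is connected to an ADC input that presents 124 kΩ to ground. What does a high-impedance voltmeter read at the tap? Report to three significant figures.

V_out ≈ 10.4 V

The load sits in parallel with R_B: R_B‖R_L = (47.0 × 124) / (47.0 + 124) = 34.08 kΩ.
V_out = 44.6 × 34.08 / (112 + 34.08) = 44.6 × 34.08/146.1 = 10.4 V.
(Unloaded it would have been 13.2 V.)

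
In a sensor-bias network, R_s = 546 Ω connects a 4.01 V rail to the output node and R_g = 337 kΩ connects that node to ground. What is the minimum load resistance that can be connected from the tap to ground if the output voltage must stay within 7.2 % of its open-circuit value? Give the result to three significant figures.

Output resistance R_th = R_s‖R_g = (546 × 337000)/337500 = 545.1 Ω.
The fractional drop is R_th/(R_th + R_L); requiring this ≤ 0.0720 gives R_L ≥ R_th(1/0.0720 − 1) = 545.1 × 12.89 = 7.03 kΩ.

R_L(min) ≈ 7.03 kΩ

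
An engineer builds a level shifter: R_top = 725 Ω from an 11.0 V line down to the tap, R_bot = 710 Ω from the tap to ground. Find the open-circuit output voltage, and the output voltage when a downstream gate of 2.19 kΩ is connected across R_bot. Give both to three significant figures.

Open-circuit: V = 11.0 × 710/(725 + 710) = 5.44 V.
With the load, R_bot becomes R_bot‖R_L = 536.2 Ω, so V = 11.0 × 536.2/1261 = 4.68 V.

Unloaded: 5.44 V; loaded: 4.68 V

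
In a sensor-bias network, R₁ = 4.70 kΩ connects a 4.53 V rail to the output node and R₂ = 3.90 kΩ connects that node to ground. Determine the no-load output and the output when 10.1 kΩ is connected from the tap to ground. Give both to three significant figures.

Unloaded: 2.05 V; loaded: 1.70 V

Open-circuit: V = 4.53 × 3.90/(4.70 + 3.90) = 2.05 V.
With the load, R₂ becomes R₂‖R_L = 2.814 kΩ, so V = 4.53 × 2.814/7.514 = 1.70 V.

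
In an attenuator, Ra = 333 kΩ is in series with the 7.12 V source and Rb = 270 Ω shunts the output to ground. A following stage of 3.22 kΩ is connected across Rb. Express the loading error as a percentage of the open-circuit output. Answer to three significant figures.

7.73 %

The divider's output (Thévenin) resistance is Ra‖Rb = 269.8 Ω.
Fractional drop under load = R_th/(R_th + R_L) = 269.8 / (269.8 + 3220) = 0.07731.
So the output falls by 7.73 %.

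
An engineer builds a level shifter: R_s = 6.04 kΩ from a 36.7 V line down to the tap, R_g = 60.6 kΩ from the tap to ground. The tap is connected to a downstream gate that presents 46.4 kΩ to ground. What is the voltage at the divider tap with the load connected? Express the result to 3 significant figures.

V_out ≈ 29.8 V

The load sits in parallel with R_g: R_g‖R_L = (60.6 × 46.4) / (60.6 + 46.4) = 26.28 kΩ.
V_out = 36.7 × 26.28 / (6.04 + 26.28) = 36.7 × 26.28/32.32 = 29.8 V.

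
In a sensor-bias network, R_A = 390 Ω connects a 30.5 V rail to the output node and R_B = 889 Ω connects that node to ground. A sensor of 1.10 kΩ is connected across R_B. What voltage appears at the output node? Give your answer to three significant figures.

V_out ≈ 17.0 V

The load sits in parallel with R_B: R_B‖R_L = (889 × 1100) / (889 + 1100) = 491.7 Ω.
V_out = 30.5 × 491.7 / (390 + 491.7) = 30.5 × 491.7/881.7 = 17.0 V.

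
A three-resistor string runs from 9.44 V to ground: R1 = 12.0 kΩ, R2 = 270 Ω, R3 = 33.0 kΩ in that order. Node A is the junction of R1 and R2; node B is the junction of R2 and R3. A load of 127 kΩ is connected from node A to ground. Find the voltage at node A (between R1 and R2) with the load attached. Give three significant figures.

Below node A the series string R2+R3 = 33270 Ω sits in parallel with the 127000 Ω load: 26360 Ω.
V_A = 9.44 × 26360/(12000 + 26360) = 6.49 V.

V ≈ 6.49 V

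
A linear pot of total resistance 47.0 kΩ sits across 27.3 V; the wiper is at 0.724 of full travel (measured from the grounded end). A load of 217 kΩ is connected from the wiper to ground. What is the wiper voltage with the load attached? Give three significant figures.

V ≈ 18.9 V

The wiper splits the pot into (1−α)R = 12.97 kΩ above and αR = 34.03 kΩ below.
Lower section ‖ load = 29.42 kΩ.
V_wiper = 27.3 × 29.42/(12.97 + 29.42) = 18.9 V.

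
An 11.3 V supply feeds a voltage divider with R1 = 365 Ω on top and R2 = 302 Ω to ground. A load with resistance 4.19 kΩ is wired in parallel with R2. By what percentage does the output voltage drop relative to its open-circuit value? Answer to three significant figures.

3.79 %

The divider's output (Thévenin) resistance is R1‖R2 = 165.3 Ω.
Fractional drop under load = R_th/(R_th + R_L) = 165.3 / (165.3 + 4190) = 0.03795.
So the output falls by 3.79 %.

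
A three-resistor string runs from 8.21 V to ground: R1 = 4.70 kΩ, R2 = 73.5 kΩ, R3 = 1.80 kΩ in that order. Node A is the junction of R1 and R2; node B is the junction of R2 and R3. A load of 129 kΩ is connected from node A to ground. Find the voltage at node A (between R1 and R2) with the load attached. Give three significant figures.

Below node A the series string R2+R3 = 75.30 kΩ sits in parallel with the 129 kΩ load: 47.55 kΩ.
V_A = 8.21 × 47.55/(4.70 + 47.55) = 7.47 V.

V ≈ 7.47 V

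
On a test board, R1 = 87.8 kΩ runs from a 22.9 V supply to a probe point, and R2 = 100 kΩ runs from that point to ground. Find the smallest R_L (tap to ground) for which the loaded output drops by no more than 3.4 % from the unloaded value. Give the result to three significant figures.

R_L(min) ≈ 1.33 MΩ

Output resistance R_th = R1‖R2 = (87.8 × 100)/187.8 = 46.75 kΩ.
The fractional drop is R_th/(R_th + R_L); requiring this ≤ 0.0340 gives R_L ≥ R_th(1/0.0340 − 1) = 46.75 × 28.41 = 1.33 MΩ.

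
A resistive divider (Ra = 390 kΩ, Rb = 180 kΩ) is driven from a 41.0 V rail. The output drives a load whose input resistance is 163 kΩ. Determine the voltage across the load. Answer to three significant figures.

V_out ≈ 7.38 V

The load sits in parallel with Rb: Rb‖R_L = (180 × 163) / (180 + 163) = 85.54 kΩ.
V_out = 41.0 × 85.54 / (390 + 85.54) = 41.0 × 85.54/475.5 = 7.38 V.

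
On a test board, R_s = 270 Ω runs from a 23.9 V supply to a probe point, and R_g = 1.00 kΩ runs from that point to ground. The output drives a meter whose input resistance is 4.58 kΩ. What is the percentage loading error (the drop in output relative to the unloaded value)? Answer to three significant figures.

The divider's output (Thévenin) resistance is R_s‖R_g = 212.6 Ω.
Fractional drop under load = R_th/(R_th + R_L) = 212.6 / (212.6 + 4580) = 0.04436.
So the output falls by 4.44 %.

4.44 %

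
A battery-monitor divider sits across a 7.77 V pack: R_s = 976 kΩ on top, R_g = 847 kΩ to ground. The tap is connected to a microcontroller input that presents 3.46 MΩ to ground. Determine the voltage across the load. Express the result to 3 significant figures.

V_out ≈ 3.19 V

The load sits in parallel with R_g: R_g‖R_L = (847 × 3460) / (847 + 3460) = 680.4 kΩ.
V_out = 7.77 × 680.4 / (976 + 680.4) = 7.77 × 680.4/1656 = 3.19 V.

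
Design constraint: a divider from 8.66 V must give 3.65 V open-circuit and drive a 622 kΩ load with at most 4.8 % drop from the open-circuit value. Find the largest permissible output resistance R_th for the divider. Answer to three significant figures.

Loading drop = R_th/(R_th + R_L) ≤ 0.0480, so R_th ≤ R_L · ε/(1−ε) = 622 kΩ × 0.0480/0.9520 = 31.4 kΩ.

R_th ≤ 31.4 kΩ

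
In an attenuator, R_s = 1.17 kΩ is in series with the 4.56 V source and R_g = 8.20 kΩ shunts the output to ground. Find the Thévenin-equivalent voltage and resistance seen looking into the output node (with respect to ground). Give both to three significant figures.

V_th is the open-circuit tap voltage: 4.56 × 8.20/(1.17 + 8.20) = 3.99 V.
With the supply zeroed, R_s and R_g appear in parallel from the tap: R_th = R_s‖R_g = (1.17 × 8.20)/9.370 = 1.02 kΩ.

V_th = 3.99 V, R_th = 1.02 kΩ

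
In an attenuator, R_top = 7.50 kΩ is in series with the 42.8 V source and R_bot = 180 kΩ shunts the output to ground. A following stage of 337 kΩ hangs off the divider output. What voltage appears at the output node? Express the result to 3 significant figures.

The load sits in parallel with R_bot: R_bot‖R_L = (180 × 337) / (180 + 337) = 117.3 kΩ.
V_out = 42.8 × 117.3 / (7.50 + 117.3) = 42.8 × 117.3/124.8 = 40.2 V.

V_out ≈ 40.2 V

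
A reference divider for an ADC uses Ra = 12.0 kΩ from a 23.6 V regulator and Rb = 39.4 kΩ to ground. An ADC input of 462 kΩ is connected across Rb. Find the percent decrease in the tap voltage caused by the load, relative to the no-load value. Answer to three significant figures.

1.95 %

The divider's output (Thévenin) resistance is Ra‖Rb = 9.198 kΩ.
Fractional drop under load = R_th/(R_th + R_L) = 9.198 / (9.198 + 462) = 0.01952.
So the output falls by 1.95 %.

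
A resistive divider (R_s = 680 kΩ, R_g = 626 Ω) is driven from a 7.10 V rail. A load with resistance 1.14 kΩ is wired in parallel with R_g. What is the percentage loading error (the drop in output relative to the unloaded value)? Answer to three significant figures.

35.4 %

Unloaded V = 7.10 × 626/680600 = 0.006530 V.
Loaded: R_g‖R_L = 404.1 Ω, giving V = 7.10 × 404.1/680400 = 0.004217 V.
Drop = (0.006530 − 0.004217) / 0.006530 = 35.4 %.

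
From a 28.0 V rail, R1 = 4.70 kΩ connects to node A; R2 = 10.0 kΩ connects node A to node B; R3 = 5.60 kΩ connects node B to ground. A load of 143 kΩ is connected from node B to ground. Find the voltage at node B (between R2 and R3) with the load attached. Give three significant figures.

At node B, R3 is in parallel with the load: R3‖R_L = 5.389 kΩ.
Below node A the resistance is R2 + (R3‖R_L) = 15.39 kΩ, so V_A = 28.0 × 15.39/20.09 = 21.45 V.
Then V_B = V_A × (R3‖R_L)/(R2 + R3‖R_L) = 21.45 × 5.389/15.39 = 7.51 V.

V ≈ 7.51 V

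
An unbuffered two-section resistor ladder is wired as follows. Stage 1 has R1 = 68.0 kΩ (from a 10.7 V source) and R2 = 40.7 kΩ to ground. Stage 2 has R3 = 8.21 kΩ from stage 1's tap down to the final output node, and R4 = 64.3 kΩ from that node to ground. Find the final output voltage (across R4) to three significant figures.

Stage 2 presents R3+R4 = 72.51 kΩ as a load on stage 1's tap.
Stage 1's lower leg becomes R2‖(R3+R4) = 26.07 kΩ, so V_mid = 10.7 × 26.07/94.07 = 2.965 V.
Stage 2 is itself unloaded: V_out = V_mid × R4/(R3+R4) = 2.965 × 64.3/72.51 = 2.63 V.

V_out ≈ 2.63 V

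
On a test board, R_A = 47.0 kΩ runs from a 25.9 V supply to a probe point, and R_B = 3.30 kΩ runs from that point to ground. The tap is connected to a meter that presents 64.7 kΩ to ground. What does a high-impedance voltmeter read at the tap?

V_out ≈ 1.62 V

The load sits in parallel with R_B: R_B‖R_L = (3.30 × 64.7) / (3.30 + 64.7) = 3.140 kΩ.
V_out = 25.9 × 3.140 / (47.0 + 3.140) = 25.9 × 3.140/50.14 = 1.62 V.
(Unloaded it would have been 1.70 V.)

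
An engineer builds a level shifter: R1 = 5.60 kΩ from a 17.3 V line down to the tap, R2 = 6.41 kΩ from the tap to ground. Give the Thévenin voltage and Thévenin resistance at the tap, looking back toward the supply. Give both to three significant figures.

V_th = 9.23 V, R_th = 2.99 kΩ

V_th is the open-circuit tap voltage: 17.3 × 6.41/(5.60 + 6.41) = 9.23 V.
With the supply zeroed, R1 and R2 appear in parallel from the tap: R_th = R1‖R2 = (5.60 × 6.41)/12.01 = 2.99 kΩ.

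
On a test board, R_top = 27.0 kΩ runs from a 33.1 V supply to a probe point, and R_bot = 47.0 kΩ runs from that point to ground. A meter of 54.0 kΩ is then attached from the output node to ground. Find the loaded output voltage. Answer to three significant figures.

The load sits in parallel with R_bot: R_bot‖R_L = (47.0 × 54.0) / (47.0 + 54.0) = 25.13 kΩ.
V_out = 33.1 × 25.13 / (27.0 + 25.13) = 33.1 × 25.13/52.13 = 16.0 V.
(Unloaded it would have been 21.0 V.)

V_out ≈ 16.0 V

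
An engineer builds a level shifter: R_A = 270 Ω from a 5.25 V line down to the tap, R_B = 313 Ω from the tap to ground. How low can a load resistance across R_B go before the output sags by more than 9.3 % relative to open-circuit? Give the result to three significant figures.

Output resistance R_th = R_A‖R_B = (270 × 313)/583.0 = 145.0 Ω.
The fractional drop is R_th/(R_th + R_L); requiring this ≤ 0.0930 gives R_L ≥ R_th(1/0.0930 − 1) = 145.0 × 9.753 = 1.41 kΩ.

R_L(min) ≈ 1.41 kΩ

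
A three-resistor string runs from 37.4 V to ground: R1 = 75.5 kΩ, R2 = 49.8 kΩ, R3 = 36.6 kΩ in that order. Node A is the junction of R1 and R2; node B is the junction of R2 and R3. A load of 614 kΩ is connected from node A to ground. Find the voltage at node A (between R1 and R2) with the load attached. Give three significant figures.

V ≈ 18.7 V

Below node A the series string R2+R3 = 86.40 kΩ sits in parallel with the 614 kΩ load: 75.74 kΩ.
V_A = 37.4 × 75.74/(75.5 + 75.74) = 18.7 V.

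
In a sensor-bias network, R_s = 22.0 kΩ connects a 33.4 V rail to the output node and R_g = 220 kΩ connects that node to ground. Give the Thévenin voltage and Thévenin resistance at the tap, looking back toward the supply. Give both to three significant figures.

V_th = 30.4 V, R_th = 20.0 kΩ

V_th is the open-circuit tap voltage: 33.4 × 220/(22.0 + 220) = 30.4 V.
With the supply zeroed, R_s and R_g appear in parallel from the tap: R_th = R_s‖R_g = (22.0 × 220)/242.0 = 20.0 kΩ.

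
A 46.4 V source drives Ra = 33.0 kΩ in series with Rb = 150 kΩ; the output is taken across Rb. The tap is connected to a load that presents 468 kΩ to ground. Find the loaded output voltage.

The load sits in parallel with Rb: Rb‖R_L = (150 × 468) / (150 + 468) = 113.6 kΩ.
V_out = 46.4 × 113.6 / (33.0 + 113.6) = 46.4 × 113.6/146.6 = 36.0 V.

V_out ≈ 36.0 V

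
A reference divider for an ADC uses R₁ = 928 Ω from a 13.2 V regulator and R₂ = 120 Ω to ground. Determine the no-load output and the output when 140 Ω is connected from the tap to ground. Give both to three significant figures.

Open-circuit: V = 13.2 × 120/(928 + 120) = 1.51 V.
With the load, R₂ becomes R₂‖R_L = 64.62 Ω, so V = 13.2 × 64.62/992.6 = 0.859 V.

Unloaded: 1.51 V; loaded: 0.859 V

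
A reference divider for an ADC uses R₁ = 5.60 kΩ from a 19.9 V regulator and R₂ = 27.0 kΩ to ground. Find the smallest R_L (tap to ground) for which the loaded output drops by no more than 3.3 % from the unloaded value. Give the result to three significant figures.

Output resistance R_th = R₁‖R₂ = (5.60 × 27.0)/32.60 = 4.638 kΩ.
The fractional drop is R_th/(R_th + R_L); requiring this ≤ 0.0330 gives R_L ≥ R_th(1/0.0330 − 1) = 4.638 × 29.30 = 136 kΩ.

R_L(min) ≈ 136 kΩ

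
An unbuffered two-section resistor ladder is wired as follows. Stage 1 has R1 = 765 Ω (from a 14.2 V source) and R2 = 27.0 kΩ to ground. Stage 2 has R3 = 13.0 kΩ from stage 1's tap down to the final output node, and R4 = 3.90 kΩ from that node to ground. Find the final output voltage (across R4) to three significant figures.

V_out ≈ 3.05 V

Stage 2 presents R3+R4 = 16900 Ω as a load on stage 1's tap.
Stage 1's lower leg becomes R2‖(R3+R4) = 10390 Ω, so V_mid = 14.2 × 10390/11160 = 13.23 V.
Stage 2 is itself unloaded: V_out = V_mid × R4/(R3+R4) = 13.23 × 3900/16900 = 3.05 V.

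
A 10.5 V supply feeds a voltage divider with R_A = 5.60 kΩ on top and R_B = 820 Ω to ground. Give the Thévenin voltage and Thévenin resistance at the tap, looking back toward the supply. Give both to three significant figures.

V_th = 1.34 V, R_th = 715 Ω

V_th is the open-circuit tap voltage: 10.5 × 820/(5600 + 820) = 1.34 V.
With the supply zeroed, R_A and R_B appear in parallel from the tap: R_th = R_A‖R_B = (5600 × 820)/6420 = 715 Ω.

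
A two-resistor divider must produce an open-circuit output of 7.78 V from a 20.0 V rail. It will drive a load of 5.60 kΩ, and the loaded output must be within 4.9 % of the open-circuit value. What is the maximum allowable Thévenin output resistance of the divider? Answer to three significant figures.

Loading drop = R_th/(R_th + R_L) ≤ 0.0490, so R_th ≤ R_L · ε/(1−ε) = 5.60 kΩ × 0.0490/0.9510 = 289 Ω.

R_th ≤ 289 Ω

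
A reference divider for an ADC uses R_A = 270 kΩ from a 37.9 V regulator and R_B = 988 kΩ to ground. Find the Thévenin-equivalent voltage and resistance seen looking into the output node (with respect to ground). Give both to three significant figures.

V_th = 29.8 V, R_th = 212 kΩ

V_th is the open-circuit tap voltage: 37.9 × 988/(270 + 988) = 29.8 V.
With the supply zeroed, R_A and R_B appear in parallel from the tap: R_th = R_A‖R_B = (270 × 988)/1258 = 212 kΩ.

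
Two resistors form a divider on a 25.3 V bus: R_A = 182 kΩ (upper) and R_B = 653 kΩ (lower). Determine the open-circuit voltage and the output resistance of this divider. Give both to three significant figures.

V_th = 19.8 V, R_th = 142 kΩ

V_th is the open-circuit tap voltage: 25.3 × 653/(182 + 653) = 19.8 V.
With the supply zeroed, R_A and R_B appear in parallel from the tap: R_th = R_A‖R_B = (182 × 653)/835.0 = 142 kΩ.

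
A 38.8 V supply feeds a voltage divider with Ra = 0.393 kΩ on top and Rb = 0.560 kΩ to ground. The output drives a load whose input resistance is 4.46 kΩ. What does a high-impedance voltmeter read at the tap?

The load sits in parallel with Rb: Rb‖R_L = (560 × 4460) / (560 + 4460) = 497.5 Ω.
V_out = 38.8 × 497.5 / (393 + 497.5) = 38.8 × 497.5/890.5 = 21.7 V.

V_out ≈ 21.7 V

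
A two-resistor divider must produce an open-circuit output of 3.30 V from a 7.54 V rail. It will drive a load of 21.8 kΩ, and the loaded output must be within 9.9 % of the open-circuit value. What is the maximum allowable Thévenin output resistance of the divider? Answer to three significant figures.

R_th ≤ 2.40 kΩ

Loading drop = R_th/(R_th + R_L) ≤ 0.0990, so R_th ≤ R_L · ε/(1−ε) = 21.8 kΩ × 0.0990/0.9010 = 2.40 kΩ.
(Any R1, R2 with R2/(R1+R2) = 0.438 and R1‖R2 ≤ 2.40 kΩ will meet the spec.)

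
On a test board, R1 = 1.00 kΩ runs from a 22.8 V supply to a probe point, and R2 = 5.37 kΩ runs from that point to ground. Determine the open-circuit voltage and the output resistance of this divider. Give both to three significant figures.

V_th = 19.2 V, R_th = 843 Ω

V_th is the open-circuit tap voltage: 22.8 × 5.37/(1.00 + 5.37) = 19.2 V.
With the supply zeroed, R1 and R2 appear in parallel from the tap: R_th = R1‖R2 = (1.00 × 5.37)/6.370 = 843 Ω.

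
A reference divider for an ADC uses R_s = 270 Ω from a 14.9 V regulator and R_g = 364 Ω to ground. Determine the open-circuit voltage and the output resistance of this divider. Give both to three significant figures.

V_th = 8.55 V, R_th = 155 Ω

V_th is the open-circuit tap voltage: 14.9 × 364/(270 + 364) = 8.55 V.
With the supply zeroed, R_s and R_g appear in parallel from the tap: R_th = R_s‖R_g = (270 × 364)/634.0 = 155 Ω.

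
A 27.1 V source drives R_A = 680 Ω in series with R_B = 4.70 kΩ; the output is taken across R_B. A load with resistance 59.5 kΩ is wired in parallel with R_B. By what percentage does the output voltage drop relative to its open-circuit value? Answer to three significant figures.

0.989 %

The divider's output (Thévenin) resistance is R_A‖R_B = 594.1 Ω.
Fractional drop under load = R_th/(R_th + R_L) = 594.1 / (594.1 + 59500) = 0.009885.
So the output falls by 0.989 %.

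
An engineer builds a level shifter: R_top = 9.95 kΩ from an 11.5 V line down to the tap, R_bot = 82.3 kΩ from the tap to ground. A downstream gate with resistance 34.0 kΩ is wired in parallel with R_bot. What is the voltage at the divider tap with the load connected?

V_out ≈ 8.14 V

The load sits in parallel with R_bot: R_bot‖R_L = (82.3 × 34.0) / (82.3 + 34.0) = 24.06 kΩ.
V_out = 11.5 × 24.06 / (9.95 + 24.06) = 11.5 × 24.06/34.01 = 8.14 V.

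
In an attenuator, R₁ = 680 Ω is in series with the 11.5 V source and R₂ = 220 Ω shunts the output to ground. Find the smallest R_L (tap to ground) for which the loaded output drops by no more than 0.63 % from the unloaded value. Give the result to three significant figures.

R_L(min) ≈ 26.2 kΩ

Output resistance R_th = R₁‖R₂ = (680 × 220)/900.0 = 166.2 Ω.
The fractional drop is R_th/(R_th + R_L); requiring this ≤ 0.00630 gives R_L ≥ R_th(1/0.00630 − 1) = 166.2 × 157.7 = 26.2 kΩ.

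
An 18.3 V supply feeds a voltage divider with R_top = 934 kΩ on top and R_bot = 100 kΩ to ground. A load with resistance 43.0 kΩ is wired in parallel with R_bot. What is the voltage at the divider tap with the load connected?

V_out ≈ 0.571 V

The load sits in parallel with R_bot: R_bot‖R_L = (100 × 43.0) / (100 + 43.0) = 30.07 kΩ.
V_out = 18.3 × 30.07 / (934 + 30.07) = 18.3 × 30.07/964.1 = 0.571 V.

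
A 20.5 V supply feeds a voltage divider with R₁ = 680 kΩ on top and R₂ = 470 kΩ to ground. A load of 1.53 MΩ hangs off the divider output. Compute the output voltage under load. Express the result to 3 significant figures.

V_out ≈ 7.09 V

The load sits in parallel with R₂: R₂‖R_L = (470 × 1530) / (470 + 1530) = 359.6 kΩ.
V_out = 20.5 × 359.6 / (680 + 359.6) = 20.5 × 359.6/1040 = 7.09 V.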